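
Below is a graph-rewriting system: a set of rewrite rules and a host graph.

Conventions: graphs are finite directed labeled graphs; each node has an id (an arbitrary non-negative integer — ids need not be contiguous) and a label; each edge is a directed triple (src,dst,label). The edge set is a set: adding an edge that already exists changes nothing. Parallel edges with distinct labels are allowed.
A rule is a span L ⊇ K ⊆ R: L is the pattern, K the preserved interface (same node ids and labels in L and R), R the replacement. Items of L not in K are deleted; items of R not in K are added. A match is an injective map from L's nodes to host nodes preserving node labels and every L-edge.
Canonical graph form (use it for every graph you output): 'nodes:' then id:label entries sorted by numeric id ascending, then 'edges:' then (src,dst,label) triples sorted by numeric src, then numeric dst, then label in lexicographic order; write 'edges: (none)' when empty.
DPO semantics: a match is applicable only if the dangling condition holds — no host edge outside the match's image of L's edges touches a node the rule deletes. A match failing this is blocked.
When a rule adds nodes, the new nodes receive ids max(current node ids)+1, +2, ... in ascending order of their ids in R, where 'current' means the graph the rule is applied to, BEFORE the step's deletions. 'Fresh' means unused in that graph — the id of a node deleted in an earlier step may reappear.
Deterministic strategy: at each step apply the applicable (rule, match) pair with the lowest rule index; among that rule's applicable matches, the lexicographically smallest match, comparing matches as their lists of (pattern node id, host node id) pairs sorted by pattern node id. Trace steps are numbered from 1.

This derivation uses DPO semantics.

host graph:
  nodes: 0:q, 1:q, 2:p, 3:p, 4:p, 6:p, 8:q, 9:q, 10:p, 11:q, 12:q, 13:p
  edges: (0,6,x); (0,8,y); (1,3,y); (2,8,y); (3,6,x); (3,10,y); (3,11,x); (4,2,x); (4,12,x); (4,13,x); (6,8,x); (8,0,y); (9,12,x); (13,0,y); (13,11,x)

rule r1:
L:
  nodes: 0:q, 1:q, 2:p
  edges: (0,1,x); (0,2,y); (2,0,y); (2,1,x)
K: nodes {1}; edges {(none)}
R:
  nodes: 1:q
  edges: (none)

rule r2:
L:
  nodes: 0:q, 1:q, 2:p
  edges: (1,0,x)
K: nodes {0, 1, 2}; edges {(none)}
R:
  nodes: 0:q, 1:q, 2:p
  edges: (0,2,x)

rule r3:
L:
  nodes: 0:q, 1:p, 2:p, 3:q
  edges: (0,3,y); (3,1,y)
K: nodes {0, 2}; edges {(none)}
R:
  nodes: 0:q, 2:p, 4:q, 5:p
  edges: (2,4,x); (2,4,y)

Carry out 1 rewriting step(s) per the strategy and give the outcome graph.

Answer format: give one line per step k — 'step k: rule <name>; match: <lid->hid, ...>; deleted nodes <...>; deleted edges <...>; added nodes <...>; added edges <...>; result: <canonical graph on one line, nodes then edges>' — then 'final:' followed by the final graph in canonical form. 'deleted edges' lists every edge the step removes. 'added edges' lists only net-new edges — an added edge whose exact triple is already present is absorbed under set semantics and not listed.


step 1: rule r2; match: 0->12, 1->9, 2->2; deleted nodes (none); deleted edges (9,12,x); added nodes (none); added edges (12,2,x); result: nodes: 0:q, 1:q, 2:p, 3:p, 4:p, 6:p, 8:q, 9:q, 10:p, 11:q, 12:q, 13:p edges: (0,6,x); (0,8,y); (1,3,y); (2,8,y); (3,6,x); (3,10,y); (3,11,x); (4,2,x); (4,12,x); (4,13,x); (6,8,x); (8,0,y); (12,2,x); (13,0,y); (13,11,x)
final:
nodes: 0:q, 1:q, 2:p, 3:p, 4:p, 6:p, 8:q, 9:q, 10:p, 11:q, 12:q, 13:p
edges: (0,6,x); (0,8,y); (1,3,y); (2,8,y); (3,6,x); (3,10,y); (3,11,x); (4,2,x); (4,12,x); (4,13,x); (6,8,x); (8,0,y); (12,2,x); (13,0,y); (13,11,x)


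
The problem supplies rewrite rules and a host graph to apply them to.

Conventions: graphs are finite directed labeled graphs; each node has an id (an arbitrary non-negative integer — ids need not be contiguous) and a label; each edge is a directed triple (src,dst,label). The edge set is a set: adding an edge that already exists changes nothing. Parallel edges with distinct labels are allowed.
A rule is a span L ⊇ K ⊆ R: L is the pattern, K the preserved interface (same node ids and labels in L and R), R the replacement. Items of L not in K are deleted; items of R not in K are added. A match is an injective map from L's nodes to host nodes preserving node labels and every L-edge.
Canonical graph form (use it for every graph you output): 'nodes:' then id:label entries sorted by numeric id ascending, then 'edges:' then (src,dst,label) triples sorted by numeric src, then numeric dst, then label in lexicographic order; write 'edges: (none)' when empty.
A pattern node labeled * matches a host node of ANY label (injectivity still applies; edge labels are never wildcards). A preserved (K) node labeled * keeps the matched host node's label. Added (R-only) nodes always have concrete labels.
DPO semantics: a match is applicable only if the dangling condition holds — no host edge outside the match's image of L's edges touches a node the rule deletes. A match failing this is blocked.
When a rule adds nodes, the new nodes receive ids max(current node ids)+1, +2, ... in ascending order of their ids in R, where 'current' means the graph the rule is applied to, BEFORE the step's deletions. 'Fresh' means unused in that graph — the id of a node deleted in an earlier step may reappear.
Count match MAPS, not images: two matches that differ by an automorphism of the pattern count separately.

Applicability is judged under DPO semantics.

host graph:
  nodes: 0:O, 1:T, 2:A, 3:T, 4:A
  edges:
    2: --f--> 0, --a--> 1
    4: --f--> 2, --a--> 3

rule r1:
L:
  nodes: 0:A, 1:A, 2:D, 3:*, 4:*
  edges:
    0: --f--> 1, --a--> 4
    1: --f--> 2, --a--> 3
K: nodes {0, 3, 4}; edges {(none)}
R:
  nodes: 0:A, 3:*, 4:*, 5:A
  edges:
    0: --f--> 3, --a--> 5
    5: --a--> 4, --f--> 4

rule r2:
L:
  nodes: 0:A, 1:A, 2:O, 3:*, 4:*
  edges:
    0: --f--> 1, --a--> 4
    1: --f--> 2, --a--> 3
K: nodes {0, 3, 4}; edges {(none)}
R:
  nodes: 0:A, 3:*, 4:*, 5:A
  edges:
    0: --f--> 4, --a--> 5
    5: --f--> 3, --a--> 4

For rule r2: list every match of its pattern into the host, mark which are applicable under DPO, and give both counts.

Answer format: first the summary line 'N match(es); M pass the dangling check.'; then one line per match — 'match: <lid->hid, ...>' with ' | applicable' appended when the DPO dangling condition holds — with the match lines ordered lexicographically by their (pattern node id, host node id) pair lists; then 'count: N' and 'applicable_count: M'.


1 match(es); 1 pass the dangling check.
match: 0->4, 1->2, 2->0, 3->1, 4->3 | applicable
count: 1
applicable_count: 1


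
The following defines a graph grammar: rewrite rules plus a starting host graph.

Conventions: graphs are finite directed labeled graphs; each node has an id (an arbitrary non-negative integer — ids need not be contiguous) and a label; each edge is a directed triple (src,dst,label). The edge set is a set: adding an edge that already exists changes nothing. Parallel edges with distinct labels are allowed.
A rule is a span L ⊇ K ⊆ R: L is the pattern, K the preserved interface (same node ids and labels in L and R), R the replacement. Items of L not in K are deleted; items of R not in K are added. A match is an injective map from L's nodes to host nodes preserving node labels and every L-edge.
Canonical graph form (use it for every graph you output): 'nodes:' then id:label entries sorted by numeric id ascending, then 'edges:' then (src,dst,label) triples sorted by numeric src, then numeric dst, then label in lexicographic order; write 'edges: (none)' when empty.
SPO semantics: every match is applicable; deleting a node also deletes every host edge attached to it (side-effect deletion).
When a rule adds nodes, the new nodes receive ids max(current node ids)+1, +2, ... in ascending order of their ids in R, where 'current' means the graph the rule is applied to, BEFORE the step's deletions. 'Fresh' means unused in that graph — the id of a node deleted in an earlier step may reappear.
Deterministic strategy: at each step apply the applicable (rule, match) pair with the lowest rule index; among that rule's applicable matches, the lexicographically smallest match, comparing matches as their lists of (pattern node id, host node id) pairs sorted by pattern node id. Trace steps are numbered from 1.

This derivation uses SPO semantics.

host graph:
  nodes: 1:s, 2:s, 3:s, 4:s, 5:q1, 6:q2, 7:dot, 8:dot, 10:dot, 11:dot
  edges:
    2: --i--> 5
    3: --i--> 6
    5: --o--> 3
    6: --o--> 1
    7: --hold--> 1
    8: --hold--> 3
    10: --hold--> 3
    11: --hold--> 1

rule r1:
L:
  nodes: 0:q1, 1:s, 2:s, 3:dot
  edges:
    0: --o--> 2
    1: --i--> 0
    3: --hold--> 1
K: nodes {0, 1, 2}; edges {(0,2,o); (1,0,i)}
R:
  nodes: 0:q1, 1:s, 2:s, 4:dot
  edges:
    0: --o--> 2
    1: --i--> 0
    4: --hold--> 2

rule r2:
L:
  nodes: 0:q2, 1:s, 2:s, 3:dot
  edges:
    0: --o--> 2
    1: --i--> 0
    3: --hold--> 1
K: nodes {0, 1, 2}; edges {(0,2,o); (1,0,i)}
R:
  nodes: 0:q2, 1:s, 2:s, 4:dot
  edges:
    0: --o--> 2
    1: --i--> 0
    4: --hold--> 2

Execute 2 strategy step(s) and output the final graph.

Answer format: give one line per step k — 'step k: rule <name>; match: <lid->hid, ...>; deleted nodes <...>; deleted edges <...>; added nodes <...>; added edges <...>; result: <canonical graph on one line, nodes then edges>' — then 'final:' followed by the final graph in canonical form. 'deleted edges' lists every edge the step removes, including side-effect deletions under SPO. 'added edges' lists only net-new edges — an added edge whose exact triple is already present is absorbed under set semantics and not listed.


step 1: rule r2; match: 0->6, 1->3, 2->1, 3->8; deleted nodes 8; deleted edges (8,3,hold); added nodes 12; added edges (12,1,hold); result: nodes: 1:s, 2:s, 3:s, 4:s, 5:q1, 6:q2, 7:dot, 10:dot, 11:dot, 12:dot edges: (2,5,i); (3,6,i); (5,3,o); (6,1,o); (7,1,hold); (10,3,hold); (11,1,hold); (12,1,hold)
step 2: rule r2; match: 0->6, 1->3, 2->1, 3->10; deleted nodes 10; deleted edges (10,3,hold); added nodes 13; added edges (13,1,hold); result: nodes: 1:s, 2:s, 3:s, 4:s, 5:q1, 6:q2, 7:dot, 11:dot, 12:dot, 13:dot edges: (2,5,i); (3,6,i); (5,3,o); (6,1,o); (7,1,hold); (11,1,hold); (12,1,hold); (13,1,hold)
final:
nodes: 1:s, 2:s, 3:s, 4:s, 5:q1, 6:q2, 7:dot, 11:dot, 12:dot, 13:dot
edges: (2,5,i); (3,6,i); (5,3,o); (6,1,o); (7,1,hold); (11,1,hold); (12,1,hold); (13,1,hold)


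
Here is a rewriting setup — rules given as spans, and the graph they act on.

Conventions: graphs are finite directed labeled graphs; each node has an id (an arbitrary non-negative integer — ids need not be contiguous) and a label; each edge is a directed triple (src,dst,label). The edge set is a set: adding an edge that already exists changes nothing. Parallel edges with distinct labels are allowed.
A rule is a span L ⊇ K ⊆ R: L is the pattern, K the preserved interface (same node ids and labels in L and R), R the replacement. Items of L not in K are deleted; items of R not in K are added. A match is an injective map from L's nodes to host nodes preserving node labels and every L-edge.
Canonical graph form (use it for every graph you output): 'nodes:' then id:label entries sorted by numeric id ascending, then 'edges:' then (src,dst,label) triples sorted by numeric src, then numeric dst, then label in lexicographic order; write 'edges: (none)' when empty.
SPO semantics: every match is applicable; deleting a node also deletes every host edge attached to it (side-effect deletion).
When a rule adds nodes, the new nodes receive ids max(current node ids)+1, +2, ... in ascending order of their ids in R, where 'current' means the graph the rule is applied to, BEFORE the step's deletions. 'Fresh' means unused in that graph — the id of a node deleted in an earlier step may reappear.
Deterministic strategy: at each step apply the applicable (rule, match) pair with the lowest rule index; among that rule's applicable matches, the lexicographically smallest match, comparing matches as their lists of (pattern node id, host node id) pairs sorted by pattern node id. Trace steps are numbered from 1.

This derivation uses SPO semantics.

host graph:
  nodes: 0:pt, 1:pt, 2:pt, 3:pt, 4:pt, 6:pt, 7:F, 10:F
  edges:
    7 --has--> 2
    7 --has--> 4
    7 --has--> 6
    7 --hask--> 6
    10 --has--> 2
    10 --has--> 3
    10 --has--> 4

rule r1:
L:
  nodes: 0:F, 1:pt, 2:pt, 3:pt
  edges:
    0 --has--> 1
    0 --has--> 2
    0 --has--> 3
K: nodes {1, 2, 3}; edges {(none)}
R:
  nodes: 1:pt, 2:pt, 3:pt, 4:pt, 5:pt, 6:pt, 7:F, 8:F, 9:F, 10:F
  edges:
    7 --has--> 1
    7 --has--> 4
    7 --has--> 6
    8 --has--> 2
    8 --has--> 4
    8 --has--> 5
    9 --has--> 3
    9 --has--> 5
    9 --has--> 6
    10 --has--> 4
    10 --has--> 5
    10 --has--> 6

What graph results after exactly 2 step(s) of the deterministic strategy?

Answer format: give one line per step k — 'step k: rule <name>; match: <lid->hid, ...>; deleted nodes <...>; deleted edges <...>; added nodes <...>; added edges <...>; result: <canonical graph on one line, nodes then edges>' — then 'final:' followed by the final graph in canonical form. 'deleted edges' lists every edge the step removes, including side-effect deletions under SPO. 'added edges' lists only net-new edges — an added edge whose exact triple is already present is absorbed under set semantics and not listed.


step 1: rule r1; match: 0->7, 1->2, 2->4, 3->6; deleted nodes 7; deleted edges (7,2,has); (7,4,has); (7,6,has); (7,6,hask); added nodes 11, 12, 13, 14, 15, 16, 17; added edges (14,2,has); (14,11,has); (14,13,has); (15,4,has); (15,11,has); (15,12,has); (16,6,has); (16,12,has); (16,13,has); (17,11,has); (17,12,has); (17,13,has); result: nodes: 0:pt, 1:pt, 2:pt, 3:pt, 4:pt, 6:pt, 10:F, 11:pt, 12:pt, 13:pt, 14:F, 15:F, 16:F, 17:F edges: (10,2,has); (10,3,has); (10,4,has); (14,2,has); (14,11,has); (14,13,has); (15,4,has); (15,11,has); (15,12,has); (16,6,has); (16,12,has); (16,13,has); (17,11,has); (17,12,has); (17,13,has)
step 2: rule r1; match: 0->10, 1->2, 2->3, 3->4; deleted nodes 10; deleted edges (10,2,has); (10,3,has); (10,4,has); added nodes 18, 19, 20, 21, 22, 23, 24; added edges (21,2,has); (21,18,has); (21,20,has); (22,3,has); (22,18,has); (22,19,has); (23,4,has); (23,19,has); (23,20,has); (24,18,has); (24,19,has); (24,20,has); result: nodes: 0:pt, 1:pt, 2:pt, 3:pt, 4:pt, 6:pt, 11:pt, 12:pt, 13:pt, 14:F, 15:F, 16:F, 17:F, 18:pt, 19:pt, 20:pt, 21:F, 22:F, 23:F, 24:F edges: (14,2,has); (14,11,has); (14,13,has); (15,4,has); (15,11,has); (15,12,has); (16,6,has); (16,12,has); (16,13,has); (17,11,has); (17,12,has); (17,13,has); (21,2,has); (21,18,has); (21,20,has); (22,3,has); (22,18,has); (22,19,has); (23,4,has); (23,19,has); (23,20,has); (24,18,has); (24,19,has); (24,20,has)
final:
nodes: 0:pt, 1:pt, 2:pt, 3:pt, 4:pt, 6:pt, 11:pt, 12:pt, 13:pt, 14:F, 15:F, 16:F, 17:F, 18:pt, 19:pt, 20:pt, 21:F, 22:F, 23:F, 24:F
edges: (14,2,has); (14,11,has); (14,13,has); (15,4,has); (15,11,has); (15,12,has); (16,6,has); (16,12,has); (16,13,has); (17,11,has); (17,12,has); (17,13,has); (21,2,has); (21,18,has); (21,20,has); (22,3,has); (22,18,has); (22,19,has); (23,4,has); (23,19,has); (23,20,has); (24,18,has); (24,19,has); (24,20,has)


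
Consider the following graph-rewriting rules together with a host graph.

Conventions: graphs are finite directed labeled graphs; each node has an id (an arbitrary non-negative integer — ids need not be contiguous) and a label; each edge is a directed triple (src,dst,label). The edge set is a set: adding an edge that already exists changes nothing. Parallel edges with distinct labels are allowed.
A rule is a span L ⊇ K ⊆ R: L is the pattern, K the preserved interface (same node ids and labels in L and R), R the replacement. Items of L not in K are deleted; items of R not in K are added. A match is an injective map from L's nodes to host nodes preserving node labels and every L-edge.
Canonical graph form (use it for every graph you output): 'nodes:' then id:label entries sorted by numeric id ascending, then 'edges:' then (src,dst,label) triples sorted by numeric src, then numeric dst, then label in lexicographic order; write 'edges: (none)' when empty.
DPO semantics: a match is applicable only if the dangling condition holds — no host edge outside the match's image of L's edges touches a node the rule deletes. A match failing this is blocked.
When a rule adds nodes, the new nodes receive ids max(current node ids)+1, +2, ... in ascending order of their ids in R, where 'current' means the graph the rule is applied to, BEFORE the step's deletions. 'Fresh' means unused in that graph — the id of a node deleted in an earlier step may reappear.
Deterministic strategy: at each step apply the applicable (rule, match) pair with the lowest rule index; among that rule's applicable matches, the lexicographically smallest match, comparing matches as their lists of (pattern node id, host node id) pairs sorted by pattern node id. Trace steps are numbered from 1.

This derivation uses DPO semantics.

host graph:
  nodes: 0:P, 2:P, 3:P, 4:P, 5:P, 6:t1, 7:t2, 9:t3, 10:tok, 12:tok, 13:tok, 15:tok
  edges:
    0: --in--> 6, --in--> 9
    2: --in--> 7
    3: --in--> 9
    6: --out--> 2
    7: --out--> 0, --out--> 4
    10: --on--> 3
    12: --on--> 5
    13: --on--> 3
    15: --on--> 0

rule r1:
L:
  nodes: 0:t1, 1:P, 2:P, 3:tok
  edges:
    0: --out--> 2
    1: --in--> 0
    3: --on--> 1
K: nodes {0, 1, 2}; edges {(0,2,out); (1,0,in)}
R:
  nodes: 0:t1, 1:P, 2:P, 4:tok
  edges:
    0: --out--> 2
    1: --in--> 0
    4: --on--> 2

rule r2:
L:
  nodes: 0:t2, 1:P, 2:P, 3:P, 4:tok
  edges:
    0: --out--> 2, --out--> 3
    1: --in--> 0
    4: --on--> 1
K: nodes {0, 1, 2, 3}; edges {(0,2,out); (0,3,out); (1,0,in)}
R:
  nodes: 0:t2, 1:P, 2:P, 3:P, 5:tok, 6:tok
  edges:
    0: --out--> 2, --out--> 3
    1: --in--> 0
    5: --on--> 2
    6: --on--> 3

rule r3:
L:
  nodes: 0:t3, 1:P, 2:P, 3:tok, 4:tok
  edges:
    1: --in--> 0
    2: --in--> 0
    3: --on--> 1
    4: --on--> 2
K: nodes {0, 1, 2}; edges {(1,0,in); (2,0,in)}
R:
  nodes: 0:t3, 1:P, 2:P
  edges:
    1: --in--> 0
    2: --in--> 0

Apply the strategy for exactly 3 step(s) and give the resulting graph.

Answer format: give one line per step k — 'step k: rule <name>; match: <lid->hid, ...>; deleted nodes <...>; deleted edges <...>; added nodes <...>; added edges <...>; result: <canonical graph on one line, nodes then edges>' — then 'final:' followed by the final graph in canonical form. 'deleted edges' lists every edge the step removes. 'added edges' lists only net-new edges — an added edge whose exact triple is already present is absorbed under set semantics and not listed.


step 1: rule r1; match: 0->6, 1->0, 2->2, 3->15; deleted nodes 15; deleted edges (15,0,on); added nodes 16; added edges (16,2,on); result: nodes: 0:P, 2:P, 3:P, 4:P, 5:P, 6:t1, 7:t2, 9:t3, 10:tok, 12:tok, 13:tok, 16:tok edges: (0,6,in); (0,9,in); (2,7,in); (3,9,in); (6,2,out); (7,0,out); (7,4,out); (10,3,on); (12,5,on); (13,3,on); (16,2,on)
step 2: rule r2; match: 0->7, 1->2, 2->0, 3->4, 4->16; deleted nodes 16; deleted edges (16,2,on); added nodes 17, 18; added edges (17,0,on); (18,4,on); result: nodes: 0:P, 2:P, 3:P, 4:P, 5:P, 6:t1, 7:t2, 9:t3, 10:tok, 12:tok, 13:tok, 17:tok, 18:tok edges: (0,6,in); (0,9,in); (2,7,in); (3,9,in); (6,2,out); (7,0,out); (7,4,out); (10,3,on); (12,5,on); (13,3,on); (17,0,on); (18,4,on)
step 3: rule r1; match: 0->6, 1->0, 2->2, 3->17; deleted nodes 17; deleted edges (17,0,on); added nodes 19; added edges (19,2,on); result: nodes: 0:P, 2:P, 3:P, 4:P, 5:P, 6:t1, 7:t2, 9:t3, 10:tok, 12:tok, 13:tok, 18:tok, 19:tok edges: (0,6,in); (0,9,in); (2,7,in); (3,9,in); (6,2,out); (7,0,out); (7,4,out); (10,3,on); (12,5,on); (13,3,on); (18,4,on); (19,2,on)
final:
nodes: 0:P, 2:P, 3:P, 4:P, 5:P, 6:t1, 7:t2, 9:t3, 10:tok, 12:tok, 13:tok, 18:tok, 19:tok
edges: (0,6,in); (0,9,in); (2,7,in); (3,9,in); (6,2,out); (7,0,out); (7,4,out); (10,3,on); (12,5,on); (13,3,on); (18,4,on); (19,2,on)


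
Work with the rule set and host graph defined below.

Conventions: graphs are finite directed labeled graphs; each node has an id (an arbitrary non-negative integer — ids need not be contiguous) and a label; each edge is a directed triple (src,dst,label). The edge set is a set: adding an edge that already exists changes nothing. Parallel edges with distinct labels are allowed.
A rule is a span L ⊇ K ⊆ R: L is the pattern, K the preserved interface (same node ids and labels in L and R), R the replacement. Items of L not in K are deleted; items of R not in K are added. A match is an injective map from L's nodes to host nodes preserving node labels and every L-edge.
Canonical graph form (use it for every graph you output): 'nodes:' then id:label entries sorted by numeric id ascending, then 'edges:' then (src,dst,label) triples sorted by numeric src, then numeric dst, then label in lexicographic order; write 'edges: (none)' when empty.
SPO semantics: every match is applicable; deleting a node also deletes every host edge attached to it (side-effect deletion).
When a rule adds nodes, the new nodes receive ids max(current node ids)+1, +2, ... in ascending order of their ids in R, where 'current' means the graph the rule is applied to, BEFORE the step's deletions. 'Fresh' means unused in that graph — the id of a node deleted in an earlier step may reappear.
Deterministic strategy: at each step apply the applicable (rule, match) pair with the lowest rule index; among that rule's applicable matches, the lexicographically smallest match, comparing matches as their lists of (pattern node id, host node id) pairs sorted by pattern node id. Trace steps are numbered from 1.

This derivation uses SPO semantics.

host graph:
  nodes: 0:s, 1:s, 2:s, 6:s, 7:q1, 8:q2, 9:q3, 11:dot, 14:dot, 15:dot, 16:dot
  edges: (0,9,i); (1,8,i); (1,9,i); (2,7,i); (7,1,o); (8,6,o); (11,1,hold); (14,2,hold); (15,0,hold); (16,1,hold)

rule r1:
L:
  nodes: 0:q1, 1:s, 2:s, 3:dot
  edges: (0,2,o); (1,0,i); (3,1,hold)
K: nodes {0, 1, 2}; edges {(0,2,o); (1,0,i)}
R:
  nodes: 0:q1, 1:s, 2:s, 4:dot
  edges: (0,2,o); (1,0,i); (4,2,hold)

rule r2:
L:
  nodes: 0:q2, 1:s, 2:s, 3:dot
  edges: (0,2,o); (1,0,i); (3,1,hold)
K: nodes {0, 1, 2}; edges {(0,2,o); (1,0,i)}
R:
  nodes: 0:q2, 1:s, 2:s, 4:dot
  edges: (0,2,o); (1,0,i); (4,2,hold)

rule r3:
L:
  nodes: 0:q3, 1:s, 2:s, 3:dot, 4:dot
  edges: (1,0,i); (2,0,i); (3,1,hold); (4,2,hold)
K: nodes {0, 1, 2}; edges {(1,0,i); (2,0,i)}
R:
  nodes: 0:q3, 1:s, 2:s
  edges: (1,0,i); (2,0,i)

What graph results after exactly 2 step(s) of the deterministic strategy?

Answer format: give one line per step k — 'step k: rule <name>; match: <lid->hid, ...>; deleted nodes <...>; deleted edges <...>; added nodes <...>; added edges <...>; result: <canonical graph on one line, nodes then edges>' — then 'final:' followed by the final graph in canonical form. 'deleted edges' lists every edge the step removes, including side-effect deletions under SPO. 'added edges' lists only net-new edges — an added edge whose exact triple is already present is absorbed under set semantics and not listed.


step 1: rule r1; match: 0->7, 1->2, 2->1, 3->14; deleted nodes 14; deleted edges (14,2,hold); added nodes 17; added edges (17,1,hold); result: nodes: 0:s, 1:s, 2:s, 6:s, 7:q1, 8:q2, 9:q3, 11:dot, 15:dot, 16:dot, 17:dot edges: (0,9,i); (1,8,i); (1,9,i); (2,7,i); (7,1,o); (8,6,o); (11,1,hold); (15,0,hold); (16,1,hold); (17,1,hold)
step 2: rule r2; match: 0->8, 1->1, 2->6, 3->11; deleted nodes 11; deleted edges (11,1,hold); added nodes 18; added edges (18,6,hold); result: nodes: 0:s, 1:s, 2:s, 6:s, 7:q1, 8:q2, 9:q3, 15:dot, 16:dot, 17:dot, 18:dot edges: (0,9,i); (1,8,i); (1,9,i); (2,7,i); (7,1,o); (8,6,o); (15,0,hold); (16,1,hold); (17,1,hold); (18,6,hold)
final:
nodes: 0:s, 1:s, 2:s, 6:s, 7:q1, 8:q2, 9:q3, 15:dot, 16:dot, 17:dot, 18:dot
edges: (0,9,i); (1,8,i); (1,9,i); (2,7,i); (7,1,o); (8,6,o); (15,0,hold); (16,1,hold); (17,1,hold); (18,6,hold)


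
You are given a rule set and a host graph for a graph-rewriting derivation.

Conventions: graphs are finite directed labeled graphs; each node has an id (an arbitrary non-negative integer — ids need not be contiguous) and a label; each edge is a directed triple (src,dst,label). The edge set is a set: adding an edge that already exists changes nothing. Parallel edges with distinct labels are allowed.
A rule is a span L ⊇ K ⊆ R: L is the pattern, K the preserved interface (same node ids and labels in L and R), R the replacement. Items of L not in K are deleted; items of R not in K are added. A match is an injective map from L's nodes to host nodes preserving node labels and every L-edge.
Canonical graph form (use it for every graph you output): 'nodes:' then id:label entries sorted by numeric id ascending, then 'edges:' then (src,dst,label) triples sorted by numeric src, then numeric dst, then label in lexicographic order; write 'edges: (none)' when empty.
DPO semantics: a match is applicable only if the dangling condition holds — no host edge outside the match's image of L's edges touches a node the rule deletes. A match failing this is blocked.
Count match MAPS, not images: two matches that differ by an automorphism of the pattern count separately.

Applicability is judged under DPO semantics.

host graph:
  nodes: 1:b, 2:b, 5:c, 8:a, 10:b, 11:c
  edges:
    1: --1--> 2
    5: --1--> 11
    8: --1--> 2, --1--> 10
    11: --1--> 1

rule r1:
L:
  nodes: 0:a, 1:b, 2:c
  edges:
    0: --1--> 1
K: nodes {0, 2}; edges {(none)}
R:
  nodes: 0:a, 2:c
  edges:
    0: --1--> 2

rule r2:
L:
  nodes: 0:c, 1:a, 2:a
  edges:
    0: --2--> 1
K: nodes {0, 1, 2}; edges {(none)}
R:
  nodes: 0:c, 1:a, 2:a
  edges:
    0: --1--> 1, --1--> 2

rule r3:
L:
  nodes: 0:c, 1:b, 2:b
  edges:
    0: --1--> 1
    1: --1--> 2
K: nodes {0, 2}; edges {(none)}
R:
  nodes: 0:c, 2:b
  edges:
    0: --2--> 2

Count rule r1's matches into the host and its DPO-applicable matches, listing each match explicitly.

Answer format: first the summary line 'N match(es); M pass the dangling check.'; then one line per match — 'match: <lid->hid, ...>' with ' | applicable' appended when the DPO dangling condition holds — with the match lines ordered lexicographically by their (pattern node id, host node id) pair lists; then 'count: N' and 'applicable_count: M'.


4 match(es); 2 pass the dangling check.
match: 0->8, 1->2, 2->5
match: 0->8, 1->2, 2->11
match: 0->8, 1->10, 2->5 | applicable
match: 0->8, 1->10, 2->11 | applicable
count: 4
applicable_count: 2


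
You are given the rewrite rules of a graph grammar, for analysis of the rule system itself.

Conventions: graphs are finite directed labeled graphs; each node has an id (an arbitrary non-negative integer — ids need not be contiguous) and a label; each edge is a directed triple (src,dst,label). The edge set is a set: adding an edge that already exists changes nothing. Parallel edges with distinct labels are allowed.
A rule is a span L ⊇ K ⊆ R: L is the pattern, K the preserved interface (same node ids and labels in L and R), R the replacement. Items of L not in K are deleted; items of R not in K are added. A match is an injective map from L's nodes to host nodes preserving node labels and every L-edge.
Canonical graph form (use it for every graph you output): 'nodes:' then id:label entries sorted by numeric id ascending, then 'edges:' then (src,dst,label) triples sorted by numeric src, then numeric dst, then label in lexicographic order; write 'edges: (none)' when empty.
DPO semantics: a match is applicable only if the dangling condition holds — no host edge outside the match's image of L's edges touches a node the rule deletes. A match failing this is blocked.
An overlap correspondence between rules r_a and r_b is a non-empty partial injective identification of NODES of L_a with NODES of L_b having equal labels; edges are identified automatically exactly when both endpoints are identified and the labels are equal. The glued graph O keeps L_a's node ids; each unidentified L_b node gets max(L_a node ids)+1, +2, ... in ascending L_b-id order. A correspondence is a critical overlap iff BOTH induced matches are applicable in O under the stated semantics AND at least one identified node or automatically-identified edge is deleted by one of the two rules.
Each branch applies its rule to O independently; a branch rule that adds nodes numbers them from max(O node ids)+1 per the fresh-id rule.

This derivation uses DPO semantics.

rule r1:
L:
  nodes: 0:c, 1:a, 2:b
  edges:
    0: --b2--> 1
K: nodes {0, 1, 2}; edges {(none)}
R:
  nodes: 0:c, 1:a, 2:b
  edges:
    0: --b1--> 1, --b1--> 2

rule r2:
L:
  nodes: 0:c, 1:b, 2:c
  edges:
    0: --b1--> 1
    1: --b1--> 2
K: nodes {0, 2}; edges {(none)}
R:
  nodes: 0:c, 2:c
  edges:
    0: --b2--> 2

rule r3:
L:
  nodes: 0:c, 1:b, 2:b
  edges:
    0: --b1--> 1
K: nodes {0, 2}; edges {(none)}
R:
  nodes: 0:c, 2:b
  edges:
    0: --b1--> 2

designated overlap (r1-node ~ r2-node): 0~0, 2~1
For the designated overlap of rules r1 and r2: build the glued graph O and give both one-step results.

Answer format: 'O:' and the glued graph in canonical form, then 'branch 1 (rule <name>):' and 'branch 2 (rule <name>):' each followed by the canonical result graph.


O:
nodes: 0:c, 1:a, 2:b, 3:c
edges: (0,1,b2); (0,2,b1); (2,3,b1)
branch 1 (rule r1):
nodes: 0:c, 1:a, 2:b, 3:c
edges: (0,1,b1); (0,2,b1); (2,3,b1)
branch 2 (rule r2):
nodes: 0:c, 1:a, 3:c
edges: (0,1,b2); (0,3,b2)


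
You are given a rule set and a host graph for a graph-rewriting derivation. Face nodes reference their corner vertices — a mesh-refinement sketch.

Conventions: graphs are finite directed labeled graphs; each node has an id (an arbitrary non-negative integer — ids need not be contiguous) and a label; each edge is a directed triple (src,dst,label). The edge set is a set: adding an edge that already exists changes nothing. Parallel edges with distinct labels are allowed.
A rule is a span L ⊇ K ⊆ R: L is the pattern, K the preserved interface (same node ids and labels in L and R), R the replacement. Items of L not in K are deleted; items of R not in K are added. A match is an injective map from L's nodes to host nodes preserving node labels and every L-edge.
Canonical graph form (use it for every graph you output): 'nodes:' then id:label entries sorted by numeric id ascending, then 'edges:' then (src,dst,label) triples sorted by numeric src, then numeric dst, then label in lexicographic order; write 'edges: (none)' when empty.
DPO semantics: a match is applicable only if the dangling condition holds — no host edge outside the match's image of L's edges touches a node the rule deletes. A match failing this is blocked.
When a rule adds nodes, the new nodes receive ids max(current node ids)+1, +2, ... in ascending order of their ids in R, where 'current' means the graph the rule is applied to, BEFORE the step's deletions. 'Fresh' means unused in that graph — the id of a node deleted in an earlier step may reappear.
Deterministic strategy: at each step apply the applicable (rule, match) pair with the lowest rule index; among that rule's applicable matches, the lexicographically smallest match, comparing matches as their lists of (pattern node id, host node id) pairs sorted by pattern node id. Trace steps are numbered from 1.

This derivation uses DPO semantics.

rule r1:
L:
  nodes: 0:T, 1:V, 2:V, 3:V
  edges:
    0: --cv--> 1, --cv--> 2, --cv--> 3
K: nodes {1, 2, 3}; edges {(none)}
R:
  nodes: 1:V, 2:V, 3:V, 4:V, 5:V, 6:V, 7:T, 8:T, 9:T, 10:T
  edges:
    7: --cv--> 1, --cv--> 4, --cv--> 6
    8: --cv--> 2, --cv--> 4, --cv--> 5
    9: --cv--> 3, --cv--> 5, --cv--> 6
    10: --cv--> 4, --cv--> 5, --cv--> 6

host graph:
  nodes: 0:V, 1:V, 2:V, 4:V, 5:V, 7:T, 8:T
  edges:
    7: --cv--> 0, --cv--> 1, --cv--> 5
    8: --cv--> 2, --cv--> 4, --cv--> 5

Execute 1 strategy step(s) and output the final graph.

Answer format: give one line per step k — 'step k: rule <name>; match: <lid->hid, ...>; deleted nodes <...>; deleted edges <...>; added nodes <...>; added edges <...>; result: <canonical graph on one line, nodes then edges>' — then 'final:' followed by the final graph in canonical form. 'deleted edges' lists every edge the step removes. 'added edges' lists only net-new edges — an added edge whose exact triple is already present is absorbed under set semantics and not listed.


step 1: rule r1; match: 0->7, 1->0, 2->1, 3->5; deleted nodes 7; deleted edges (7,0,cv); (7,1,cv); (7,5,cv); added nodes 9, 10, 11, 12, 13, 14, 15; added edges (12,0,cv); (12,9,cv); (12,11,cv); (13,1,cv); (13,9,cv); (13,10,cv); (14,5,cv); (14,10,cv); (14,11,cv); (15,9,cv); (15,10,cv); (15,11,cv); result: nodes: 0:V, 1:V, 2:V, 4:V, 5:V, 8:T, 9:V, 10:V, 11:V, 12:T, 13:T, 14:T, 15:T edges: (8,2,cv); (8,4,cv); (8,5,cv); (12,0,cv); (12,9,cv); (12,11,cv); (13,1,cv); (13,9,cv); (13,10,cv); (14,5,cv); (14,10,cv); (14,11,cv); (15,9,cv); (15,10,cv); (15,11,cv)
final:
nodes: 0:V, 1:V, 2:V, 4:V, 5:V, 8:T, 9:V, 10:V, 11:V, 12:T, 13:T, 14:T, 15:T
edges: (8,2,cv); (8,4,cv); (8,5,cv); (12,0,cv); (12,9,cv); (12,11,cv); (13,1,cv); (13,9,cv); (13,10,cv); (14,5,cv); (14,10,cv); (14,11,cv); (15,9,cv); (15,10,cv); (15,11,cv)


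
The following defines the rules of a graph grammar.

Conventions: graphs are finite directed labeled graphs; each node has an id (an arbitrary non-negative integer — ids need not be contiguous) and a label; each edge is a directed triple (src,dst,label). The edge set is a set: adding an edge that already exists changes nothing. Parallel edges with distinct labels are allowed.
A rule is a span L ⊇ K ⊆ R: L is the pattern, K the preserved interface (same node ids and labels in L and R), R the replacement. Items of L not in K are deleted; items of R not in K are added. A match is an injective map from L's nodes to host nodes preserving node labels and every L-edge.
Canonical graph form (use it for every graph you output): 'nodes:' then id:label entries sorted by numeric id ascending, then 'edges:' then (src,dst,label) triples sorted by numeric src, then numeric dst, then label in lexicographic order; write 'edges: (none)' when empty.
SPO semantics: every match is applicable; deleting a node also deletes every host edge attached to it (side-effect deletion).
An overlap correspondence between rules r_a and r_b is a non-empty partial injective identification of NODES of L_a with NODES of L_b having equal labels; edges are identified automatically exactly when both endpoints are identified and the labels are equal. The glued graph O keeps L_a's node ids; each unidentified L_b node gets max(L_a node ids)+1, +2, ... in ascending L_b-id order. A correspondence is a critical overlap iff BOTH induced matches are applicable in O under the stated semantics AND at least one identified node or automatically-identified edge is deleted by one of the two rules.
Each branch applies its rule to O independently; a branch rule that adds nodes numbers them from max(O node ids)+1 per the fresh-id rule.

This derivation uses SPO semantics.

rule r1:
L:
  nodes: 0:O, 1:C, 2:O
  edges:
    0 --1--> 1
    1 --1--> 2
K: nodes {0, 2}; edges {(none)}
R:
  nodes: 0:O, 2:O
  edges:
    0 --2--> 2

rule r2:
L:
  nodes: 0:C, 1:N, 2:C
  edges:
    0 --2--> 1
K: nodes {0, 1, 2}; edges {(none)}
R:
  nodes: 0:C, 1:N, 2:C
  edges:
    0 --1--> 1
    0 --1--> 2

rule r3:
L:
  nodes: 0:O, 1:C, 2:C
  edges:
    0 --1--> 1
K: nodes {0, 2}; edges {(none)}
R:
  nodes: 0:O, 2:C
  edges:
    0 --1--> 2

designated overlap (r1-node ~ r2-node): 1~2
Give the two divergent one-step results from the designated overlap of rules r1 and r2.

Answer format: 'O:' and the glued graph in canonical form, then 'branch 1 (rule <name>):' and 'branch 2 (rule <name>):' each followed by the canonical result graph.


O:
nodes: 0:O, 1:C, 2:O, 3:C, 4:N
edges: (0,1,1); (1,2,1); (3,4,2)
branch 1 (rule r1):
nodes: 0:O, 2:O, 3:C, 4:N
edges: (0,2,2); (3,4,2)
branch 2 (rule r2):
nodes: 0:O, 1:C, 2:O, 3:C, 4:N
edges: (0,1,1); (1,2,1); (3,1,1); (3,4,1)


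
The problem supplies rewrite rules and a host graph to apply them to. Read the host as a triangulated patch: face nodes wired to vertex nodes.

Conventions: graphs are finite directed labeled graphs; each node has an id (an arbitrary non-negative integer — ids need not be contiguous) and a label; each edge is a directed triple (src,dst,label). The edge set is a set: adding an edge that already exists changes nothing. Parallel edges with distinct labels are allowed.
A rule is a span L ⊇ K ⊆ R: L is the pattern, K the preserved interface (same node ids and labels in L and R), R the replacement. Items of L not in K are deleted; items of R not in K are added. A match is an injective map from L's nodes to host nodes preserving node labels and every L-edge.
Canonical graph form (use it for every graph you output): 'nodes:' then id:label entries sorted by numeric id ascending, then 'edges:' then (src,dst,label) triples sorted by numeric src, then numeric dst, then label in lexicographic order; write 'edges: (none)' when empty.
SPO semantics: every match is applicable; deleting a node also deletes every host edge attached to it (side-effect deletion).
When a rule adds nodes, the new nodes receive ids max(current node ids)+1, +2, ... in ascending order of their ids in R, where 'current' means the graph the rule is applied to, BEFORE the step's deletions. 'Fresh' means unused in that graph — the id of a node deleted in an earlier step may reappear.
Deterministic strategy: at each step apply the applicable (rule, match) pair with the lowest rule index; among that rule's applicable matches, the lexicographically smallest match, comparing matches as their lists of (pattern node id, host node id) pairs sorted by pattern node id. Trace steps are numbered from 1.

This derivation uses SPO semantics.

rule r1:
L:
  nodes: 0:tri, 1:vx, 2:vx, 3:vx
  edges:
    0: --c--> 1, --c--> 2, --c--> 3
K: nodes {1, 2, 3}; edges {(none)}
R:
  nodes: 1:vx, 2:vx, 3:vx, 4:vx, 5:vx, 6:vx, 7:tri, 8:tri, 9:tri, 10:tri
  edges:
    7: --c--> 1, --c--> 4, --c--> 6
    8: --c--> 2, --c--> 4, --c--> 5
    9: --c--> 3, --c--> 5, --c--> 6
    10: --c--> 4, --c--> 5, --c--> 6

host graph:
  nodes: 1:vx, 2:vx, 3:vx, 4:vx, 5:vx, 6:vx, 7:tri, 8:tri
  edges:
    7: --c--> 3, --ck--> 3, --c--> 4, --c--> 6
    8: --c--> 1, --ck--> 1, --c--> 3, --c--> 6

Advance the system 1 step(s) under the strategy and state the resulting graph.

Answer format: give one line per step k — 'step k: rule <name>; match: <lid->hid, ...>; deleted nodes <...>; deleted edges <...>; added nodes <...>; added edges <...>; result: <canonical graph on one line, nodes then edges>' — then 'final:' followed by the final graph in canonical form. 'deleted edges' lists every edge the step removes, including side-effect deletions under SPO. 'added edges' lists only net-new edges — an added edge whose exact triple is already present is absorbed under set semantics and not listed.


step 1: rule r1; match: 0->7, 1->3, 2->4, 3->6; deleted nodes 7; deleted edges (7,3,c); (7,3,ck); (7,4,c); (7,6,c); added nodes 9, 10, 11, 12, 13, 14, 15; added edges (12,3,c); (12,9,c); (12,11,c); (13,4,c); (13,9,c); (13,10,c); (14,6,c); (14,10,c); (14,11,c); (15,9,c); (15,10,c); (15,11,c); result: nodes: 1:vx, 2:vx, 3:vx, 4:vx, 5:vx, 6:vx, 8:tri, 9:vx, 10:vx, 11:vx, 12:tri, 13:tri, 14:tri, 15:tri edges: (8,1,c); (8,1,ck); (8,3,c); (8,6,c); (12,3,c); (12,9,c); (12,11,c); (13,4,c); (13,9,c); (13,10,c); (14,6,c); (14,10,c); (14,11,c); (15,9,c); (15,10,c); (15,11,c)
final:
nodes: 1:vx, 2:vx, 3:vx, 4:vx, 5:vx, 6:vx, 8:tri, 9:vx, 10:vx, 11:vx, 12:tri, 13:tri, 14:tri, 15:tri
edges: (8,1,c); (8,1,ck); (8,3,c); (8,6,c); (12,3,c); (12,9,c); (12,11,c); (13,4,c); (13,9,c); (13,10,c); (14,6,c); (14,10,c); (14,11,c); (15,9,c); (15,10,c); (15,11,c)


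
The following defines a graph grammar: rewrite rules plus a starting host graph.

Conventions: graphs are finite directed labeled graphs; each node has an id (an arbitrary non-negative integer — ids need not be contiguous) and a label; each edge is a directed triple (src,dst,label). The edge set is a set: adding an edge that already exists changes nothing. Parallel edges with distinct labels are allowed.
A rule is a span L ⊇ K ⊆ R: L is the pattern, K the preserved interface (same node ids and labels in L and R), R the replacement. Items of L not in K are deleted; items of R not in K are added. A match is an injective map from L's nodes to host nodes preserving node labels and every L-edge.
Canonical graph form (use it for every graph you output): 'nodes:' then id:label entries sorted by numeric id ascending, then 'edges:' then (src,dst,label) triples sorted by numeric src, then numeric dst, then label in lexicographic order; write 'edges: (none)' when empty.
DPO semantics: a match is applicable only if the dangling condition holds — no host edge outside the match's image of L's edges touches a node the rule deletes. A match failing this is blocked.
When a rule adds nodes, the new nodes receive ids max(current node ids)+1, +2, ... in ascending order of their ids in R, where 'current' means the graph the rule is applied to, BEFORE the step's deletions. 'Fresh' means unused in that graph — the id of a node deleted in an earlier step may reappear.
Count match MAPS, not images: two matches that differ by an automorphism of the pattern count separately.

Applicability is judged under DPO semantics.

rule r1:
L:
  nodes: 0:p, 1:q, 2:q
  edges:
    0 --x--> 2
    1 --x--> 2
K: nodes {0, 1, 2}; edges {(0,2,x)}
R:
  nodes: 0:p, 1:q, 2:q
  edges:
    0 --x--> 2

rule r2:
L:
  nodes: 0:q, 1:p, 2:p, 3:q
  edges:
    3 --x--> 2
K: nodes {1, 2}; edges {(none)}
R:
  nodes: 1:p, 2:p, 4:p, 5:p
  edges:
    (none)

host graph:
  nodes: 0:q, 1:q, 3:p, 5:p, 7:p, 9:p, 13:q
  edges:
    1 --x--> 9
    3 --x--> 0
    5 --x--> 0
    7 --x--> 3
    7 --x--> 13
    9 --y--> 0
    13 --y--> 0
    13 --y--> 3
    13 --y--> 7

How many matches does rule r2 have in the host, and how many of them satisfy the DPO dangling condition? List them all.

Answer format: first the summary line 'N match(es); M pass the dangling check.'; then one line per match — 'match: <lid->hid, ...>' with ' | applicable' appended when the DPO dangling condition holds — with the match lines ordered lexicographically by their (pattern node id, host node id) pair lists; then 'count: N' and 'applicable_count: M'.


6 match(es); 0 pass the dangling check.
match: 0->0, 1->3, 2->9, 3->1
match: 0->0, 1->5, 2->9, 3->1
match: 0->0, 1->7, 2->9, 3->1
match: 0->13, 1->3, 2->9, 3->1
match: 0->13, 1->5, 2->9, 3->1
match: 0->13, 1->7, 2->9, 3->1
count: 6
applicable_count: 0
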